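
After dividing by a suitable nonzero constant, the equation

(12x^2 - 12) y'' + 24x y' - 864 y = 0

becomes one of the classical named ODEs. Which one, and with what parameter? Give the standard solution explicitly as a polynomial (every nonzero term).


All three coefficients share the factor -12; dividing through by -12 gives  (1 - x^2) y'' - 2x y' + 72 y = 0.
This matches the Legendre equation (1 - x^2) y'' - 2x y' + n(n+1) y = 0 (note the -2x y' term) with n(n+1) = 72, so n = 8; the polynomial solution is P_8(x).
With y = sum_k a_k x^k, matching x^k gives (k+2)(k+1) a_{k+2} = [k(k+1) - n(n+1)] a_k = (k - 8)(k + 9) a_k. The right side vanishes at k = 8, so the series with the parity of 8 terminates at degree 8.
Standard normalization (P_n(1) = 1): leading coefficient (2n)!/(2^n (n!)^2) = 20922789888000/(256*1625702400) = 6435/128, so a_8 = 6435/128. Work downward with a_k = (k+1)(k+2) a_{k+2} / ((k - 8)(k + 9)):
  a_6 = (7)(8)(6435/128) / ((6 - 8)(6 + 9)) = (45045/16)/(-30) = -3003/32
  a_4 = (5)(6)(-3003/32) / ((4 - 8)(4 + 9)) = (-45045/16)/(-52) = 3465/64
  a_2 = (3)(4)(3465/64) / ((2 - 8)(2 + 9)) = (10395/16)/(-66) = -315/32
  a_0 = (1)(2)(-315/32) / ((0 - 8)(0 + 9)) = (-315/16)/(-72) = 35/128
Hence P_8(x) = 6435 x^8/128 - 3003 x^6/32 + 3465 x^4/64 - 315 x^2/32 + 35/128.

P_8(x); series = 6435 x^8/128 - 3003 x^6/32 + 3465 x^4/64 - 315 x^2/32 + 35/128


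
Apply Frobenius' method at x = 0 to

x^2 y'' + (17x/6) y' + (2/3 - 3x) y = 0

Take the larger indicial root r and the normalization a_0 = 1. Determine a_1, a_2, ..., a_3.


Write in Frobenius form y'' + (p(x)/x) y' + (q(x)/x^2) y = 0:
  p(x) = 17/6,  q(x) = 2/3 - 3x.
Indicial equation: r(r-1) + (17/6) r + (2/3) = 0 -> roots r_1 = -1/2, r_2 = -4/3.
Take r = r_1 = -1/2. Let y(x) = x^r sum_{n>=0} a_n x^n with a_0 = 1.
Substitute y = x^r sum a_n x^n and match x^{r+n}. The recurrence is
  D(n) a_n - 3 a_{n-1} = 0,  where D(n) = (r+n)(r+n-1) + (17/6)(r+n) + (2/3).
  a_n = 3 / D(n) * a_{n-1}.
Since the indicial polynomial factors as (r - r_1)(r - r_2), D(n) = (r_1 + n - r_1)(r_1 + n - r_2) = n(n + 5/6).
Evaluating step by step (a_0 = 1):
  n = 1: D(1) = 1(1 + 5/6) = 11/6; numerator = 3(1) = 3; a_1 = (3)/(11/6) = 18/11
  n = 2: D(2) = 2(2 + 5/6) = 17/3; numerator = 3(18/11) = 54/11; a_2 = (54/11)/(17/3) = 162/187
  n = 3: D(3) = 3(3 + 5/6) = 23/2; numerator = 3(162/187) = 486/187; a_3 = (486/187)/(23/2) = 972/4301

r = -1/2; a_0 = 1; a_1 = 18/11; a_2 = 162/187; a_3 = 972/4301


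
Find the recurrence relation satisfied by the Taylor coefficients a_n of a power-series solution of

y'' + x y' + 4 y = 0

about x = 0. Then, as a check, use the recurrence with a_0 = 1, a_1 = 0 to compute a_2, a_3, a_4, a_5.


Substitute y = sum_n a_n x^n.
y''(x) has coefficient (n+2)(n+1) a_{n+2} at x^n;
x y'(x) has coefficient n a_n at x^n (shift);
4 y(x) has coefficient 4 a_n at x^n.
Matching x^n: (n+2)(n+1) a_{n+2} + (n + 4) a_n = 0.
Thus a_{n+2} = (-n - 4) / ((n+1)(n+2)) * a_n.

Check with a_0 = 1, a_1 = 0 (apply the recurrence for n = 0, 1, 2, 3): a_0 = 1, a_1 = 0, a_2 = -2, a_3 = 0, a_4 = 1, a_5 = 0.

a_(n+2) = (-n - 4) / ((n+1)(n+2)) * a_n; check: a_0 = 1, a_1 = 0, a_2 = -2, a_3 = 0, a_4 = 1, a_5 = 0


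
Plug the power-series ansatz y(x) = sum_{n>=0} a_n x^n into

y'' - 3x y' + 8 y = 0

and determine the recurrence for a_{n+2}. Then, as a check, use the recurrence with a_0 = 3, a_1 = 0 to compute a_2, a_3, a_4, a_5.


Substitute y = sum_n a_n x^n.
y''(x) has coefficient (n+2)(n+1) a_{n+2} at x^n;
-3 x y'(x) has coefficient -3 n a_n at x^n (shift);
8 y(x) has coefficient 8 a_n at x^n.
Matching x^n: (n+2)(n+1) a_{n+2} + (-3n + 8) a_n = 0.
Thus a_{n+2} = (3n - 8) / ((n+1)(n+2)) * a_n.

Check with a_0 = 3, a_1 = 0 (apply the recurrence for n = 0, 1, 2, 3): a_0 = 3, a_1 = 0, a_2 = -12, a_3 = 0, a_4 = 2, a_5 = 0.

a_(n+2) = (3n - 8) / ((n+1)(n+2)) * a_n; check: a_0 = 3, a_1 = 0, a_2 = -12, a_3 = 0, a_4 = 2, a_5 = 0


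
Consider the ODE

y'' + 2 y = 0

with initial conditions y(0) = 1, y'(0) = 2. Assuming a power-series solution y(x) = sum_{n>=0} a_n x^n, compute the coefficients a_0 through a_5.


Ansatz: y(x) = sum_{n>=0} a_n x^n, so y'(x) = sum_{n>=1} n a_n x^(n-1) and y''(x) = sum_{n>=2} n(n-1) a_n x^(n-2).
Substitute into P(x) y'' + Q(x) y' + R(x) y = 0 with P(x) = 1, Q(x) = 0, R(x) = 2, and match powers of x.
Initial conditions: a_0 = 1, a_1 = 2.
Setting the coefficient of each power of x to zero and solving order by order (substituting the coefficients already found):
  x^0: 2 a_2 + 2 a_0 = 0  ->  2 a_2 = -2 a_0 = -2  ->  a_2 = -1
  x^1: 6 a_3 + 2 a_1 = 0  ->  6 a_3 = -2 a_1 = -4  ->  a_3 = -2/3
  x^2: 12 a_4 + 2 a_2 = 0  ->  12 a_4 = -2 a_2 = 2  ->  a_4 = 1/6
  x^3: 20 a_5 + 2 a_3 = 0  ->  20 a_5 = -2 a_3 = 4/3  ->  a_5 = 1/15
Truncated series: y(x) = 1 + 2 x - x^2 - (2/3) x^3 + (1/6) x^4 + (1/15) x^5 + O(x^6).

a_0 = 1; a_1 = 2; a_2 = -1; a_3 = -2/3; a_4 = 1/6; a_5 = 1/15


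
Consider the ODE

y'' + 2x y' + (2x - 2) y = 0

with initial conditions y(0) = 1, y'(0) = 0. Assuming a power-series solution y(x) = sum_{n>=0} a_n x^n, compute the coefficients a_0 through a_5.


Ansatz: y(x) = sum_{n>=0} a_n x^n, so y'(x) = sum_{n>=1} n a_n x^(n-1) and y''(x) = sum_{n>=2} n(n-1) a_n x^(n-2).
Substitute into P(x) y'' + Q(x) y' + R(x) y = 0 with P(x) = 1, Q(x) = 2x, R(x) = 2x - 2, and match powers of x.
Initial conditions: a_0 = 1, a_1 = 0.
Setting the coefficient of each power of x to zero and solving order by order (substituting the coefficients already found):
  x^0: 2 a_2 - 2 a_0 = 0  ->  2 a_2 = 2 a_0 = 2  ->  a_2 = 1
  x^1: 6 a_3 + 2 a_0 = 0  ->  6 a_3 = -2 a_0 = -2  ->  a_3 = -1/3
  x^2: 12 a_4 + 2 a_2 + 2 a_1 = 0  ->  12 a_4 = -2 a_2 - 2 a_1 = -2  ->  a_4 = -1/6
  x^3: 20 a_5 + 4 a_3 + 2 a_2 = 0  ->  20 a_5 = -4 a_3 - 2 a_2 = -2/3  ->  a_5 = -1/30
Truncated series: y(x) = 1 + x^2 - (1/3) x^3 - (1/6) x^4 - (1/30) x^5 + O(x^6).

a_0 = 1; a_1 = 0; a_2 = 1; a_3 = -1/3; a_4 = -1/6; a_5 = -1/30


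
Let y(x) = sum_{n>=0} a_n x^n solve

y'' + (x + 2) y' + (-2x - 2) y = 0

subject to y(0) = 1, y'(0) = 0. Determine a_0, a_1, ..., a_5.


Ansatz: y(x) = sum_{n>=0} a_n x^n, so y'(x) = sum_{n>=1} n a_n x^(n-1) and y''(x) = sum_{n>=2} n(n-1) a_n x^(n-2).
Substitute into P(x) y'' + Q(x) y' + R(x) y = 0 with P(x) = 1, Q(x) = x + 2, R(x) = -2x - 2, and match powers of x.
Initial conditions: a_0 = 1, a_1 = 0.
Setting the coefficient of each power of x to zero and solving order by order (substituting the coefficients already found):
  x^0: 2 a_2 + 2 a_1 - 2 a_0 = 0  ->  2 a_2 = -2 a_1 + 2 a_0 = 2  ->  a_2 = 1
  x^1: 6 a_3 + 4 a_2 - a_1 - 2 a_0 = 0  ->  6 a_3 = -4 a_2 + a_1 + 2 a_0 = -2  ->  a_3 = -1/3
  x^2: 12 a_4 + 6 a_3 - 2 a_1 = 0  ->  12 a_4 = -6 a_3 + 2 a_1 = 2  ->  a_4 = 1/6
  x^3: 20 a_5 + 8 a_4 + a_3 - 2 a_2 = 0  ->  20 a_5 = -8 a_4 - a_3 + 2 a_2 = 1  ->  a_5 = 1/20
Truncated series: y(x) = 1 + x^2 - (1/3) x^3 + (1/6) x^4 + (1/20) x^5 + O(x^6).

a_0 = 1; a_1 = 0; a_2 = 1; a_3 = -1/3; a_4 = 1/6; a_5 = 1/20


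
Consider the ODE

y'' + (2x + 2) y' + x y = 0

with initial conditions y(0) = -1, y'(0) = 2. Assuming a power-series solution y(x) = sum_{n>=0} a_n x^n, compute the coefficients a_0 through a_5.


Ansatz: y(x) = sum_{n>=0} a_n x^n, so y'(x) = sum_{n>=1} n a_n x^(n-1) and y''(x) = sum_{n>=2} n(n-1) a_n x^(n-2).
Substitute into P(x) y'' + Q(x) y' + R(x) y = 0 with P(x) = 1, Q(x) = 2x + 2, R(x) = x, and match powers of x.
Initial conditions: a_0 = -1, a_1 = 2.
Setting the coefficient of each power of x to zero and solving order by order (substituting the coefficients already found):
  x^0: 2 a_2 + 2 a_1 = 0  ->  2 a_2 = -2 a_1 = -4  ->  a_2 = -2
  x^1: 6 a_3 + 4 a_2 + 2 a_1 + a_0 = 0  ->  6 a_3 = -4 a_2 - 2 a_1 - a_0 = 5  ->  a_3 = 5/6
  x^2: 12 a_4 + 6 a_3 + 4 a_2 + a_1 = 0  ->  12 a_4 = -6 a_3 - 4 a_2 - a_1 = 1  ->  a_4 = 1/12
  x^3: 20 a_5 + 8 a_4 + 6 a_3 + a_2 = 0  ->  20 a_5 = -8 a_4 - 6 a_3 - a_2 = -11/3  ->  a_5 = -11/60
Truncated series: y(x) = -1 + 2 x - 2 x^2 + (5/6) x^3 + (1/12) x^4 - (11/60) x^5 + O(x^6).

a_0 = -1; a_1 = 2; a_2 = -2; a_3 = 5/6; a_4 = 1/12; a_5 = -11/60


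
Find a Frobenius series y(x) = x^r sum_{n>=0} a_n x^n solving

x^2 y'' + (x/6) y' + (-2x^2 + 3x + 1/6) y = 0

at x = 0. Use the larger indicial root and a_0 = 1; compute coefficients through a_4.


Write in Frobenius form y'' + (p(x)/x) y' + (q(x)/x^2) y = 0:
  p(x) = 1/6,  q(x) = -2x^2 + 3x + 1/6.
Indicial equation: r(r-1) + (1/6) r + (1/6) = 0 -> roots r_1 = 1/2, r_2 = 1/3.
Take r = r_1 = 1/2. Let y(x) = x^r sum_{n>=0} a_n x^n with a_0 = 1.
Substitute y = x^r sum a_n x^n and match x^{r+n}. The recurrence is
  D(n) a_n + 3 a_{n-1} - 2 a_{n-2} = 0,  where D(n) = (r+n)(r+n-1) + (1/6)(r+n) + (1/6).
  a_n = [-3 a_{n-1} + 2 a_{n-2}] / D(n).
Since the indicial polynomial factors as (r - r_1)(r - r_2), D(n) = (r_1 + n - r_1)(r_1 + n - r_2) = n(n + 1/6).
Evaluating step by step (a_0 = 1):
  n = 1: D(1) = 1(1 + 1/6) = 7/6; numerator = -3(1) = -3; a_1 = (-3)/(7/6) = -18/7
  n = 2: D(2) = 2(2 + 1/6) = 13/3; numerator = -3(-18/7) + 2(1) = 68/7; a_2 = (68/7)/(13/3) = 204/91
  n = 3: D(3) = 3(3 + 1/6) = 19/2; numerator = -3(204/91) + 2(-18/7) = -1080/91; a_3 = (-1080/91)/(19/2) = -2160/1729
  n = 4: D(4) = 4(4 + 1/6) = 50/3; numerator = -3(-2160/1729) + 2(204/91) = 14232/1729; a_4 = (14232/1729)/(50/3) = 21348/43225

r = 1/2; a_0 = 1; a_1 = -18/7; a_2 = 204/91; a_3 = -2160/1729; a_4 = 21348/43225


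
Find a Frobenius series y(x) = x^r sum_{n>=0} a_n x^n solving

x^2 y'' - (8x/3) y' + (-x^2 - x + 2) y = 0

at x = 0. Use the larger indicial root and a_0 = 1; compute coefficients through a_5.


Write in Frobenius form y'' + (p(x)/x) y' + (q(x)/x^2) y = 0:
  p(x) = -8/3,  q(x) = -x^2 - x + 2.
Indicial equation: r(r-1) + (-8/3) r + (2) = 0 -> roots r_1 = 3, r_2 = 2/3.
Take r = r_1 = 3. Let y(x) = x^r sum_{n>=0} a_n x^n with a_0 = 1.
Substitute y = x^r sum a_n x^n and match x^{r+n}. The recurrence is
  D(n) a_n - 1 a_{n-1} - 1 a_{n-2} = 0,  where D(n) = (r+n)(r+n-1) + (-8/3)(r+n) + (2).
  a_n = [1 a_{n-1} + 1 a_{n-2}] / D(n).
Since the indicial polynomial factors as (r - r_1)(r - r_2), D(n) = (r_1 + n - r_1)(r_1 + n - r_2) = n(n + 7/3).
Evaluating step by step (a_0 = 1):
  n = 1: D(1) = 1(1 + 7/3) = 10/3; numerator = 1(1) = 1; a_1 = (1)/(10/3) = 3/10
  n = 2: D(2) = 2(2 + 7/3) = 26/3; numerator = 1(3/10) + 1(1) = 13/10; a_2 = (13/10)/(26/3) = 3/20
  n = 3: D(3) = 3(3 + 7/3) = 16; numerator = 1(3/20) + 1(3/10) = 9/20; a_3 = (9/20)/(16) = 9/320
  n = 4: D(4) = 4(4 + 7/3) = 76/3; numerator = 1(9/320) + 1(3/20) = 57/320; a_4 = (57/320)/(76/3) = 9/1280
  n = 5: D(5) = 5(5 + 7/3) = 110/3; numerator = 1(9/1280) + 1(9/320) = 9/256; a_5 = (9/256)/(110/3) = 27/28160

r = 3; a_0 = 1; a_1 = 3/10; a_2 = 3/20; a_3 = 9/320; a_4 = 9/1280; a_5 = 27/28160


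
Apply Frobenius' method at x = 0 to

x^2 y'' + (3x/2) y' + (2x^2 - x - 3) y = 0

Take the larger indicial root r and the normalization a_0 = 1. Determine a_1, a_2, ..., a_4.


Write in Frobenius form y'' + (p(x)/x) y' + (q(x)/x^2) y = 0:
  p(x) = 3/2,  q(x) = 2x^2 - x - 3.
Indicial equation: r(r-1) + (3/2) r + (-3) = 0 -> roots r_1 = 3/2, r_2 = -2.
Take r = r_1 = 3/2. Let y(x) = x^r sum_{n>=0} a_n x^n with a_0 = 1.
Substitute y = x^r sum a_n x^n and match x^{r+n}. The recurrence is
  D(n) a_n - 1 a_{n-1} + 2 a_{n-2} = 0,  where D(n) = (r+n)(r+n-1) + (3/2)(r+n) + (-3).
  a_n = [1 a_{n-1} - 2 a_{n-2}] / D(n).
Since the indicial polynomial factors as (r - r_1)(r - r_2), D(n) = (r_1 + n - r_1)(r_1 + n - r_2) = n(n + 7/2).
Evaluating step by step (a_0 = 1):
  n = 1: D(1) = 1(1 + 7/2) = 9/2; numerator = 1(1) = 1; a_1 = (1)/(9/2) = 2/9
  n = 2: D(2) = 2(2 + 7/2) = 11; numerator = 1(2/9) - 2(1) = -16/9; a_2 = (-16/9)/(11) = -16/99
  n = 3: D(3) = 3(3 + 7/2) = 39/2; numerator = 1(-16/99) - 2(2/9) = -20/33; a_3 = (-20/33)/(39/2) = -40/1287
  n = 4: D(4) = 4(4 + 7/2) = 30; numerator = 1(-40/1287) - 2(-16/99) = 376/1287; a_4 = (376/1287)/(30) = 188/19305

r = 3/2; a_0 = 1; a_1 = 2/9; a_2 = -16/99; a_3 = -40/1287; a_4 = 188/19305


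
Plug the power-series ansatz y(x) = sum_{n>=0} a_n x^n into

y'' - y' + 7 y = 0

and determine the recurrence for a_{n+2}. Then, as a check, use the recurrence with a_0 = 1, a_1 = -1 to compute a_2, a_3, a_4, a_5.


Substitute y = sum_n a_n x^n.
y''(x) has coefficient (n+2)(n+1) a_{n+2} at x^n;
-y'(x) has coefficient -(n+1) a_{n+1} at x^n;
7 y(x) has coefficient 7 a_n at x^n.
Matching x^n: (n+2)(n+1) a_{n+2} - (n+1) a_{n+1} + 7 a_n = 0.
Thus a_{n+2} = [(n+1) a_{n+1} - 7 a_n] / ((n+1)(n+2)).

Check with a_0 = 1, a_1 = -1 (apply the recurrence for n = 0, 1, 2, 3): a_0 = 1, a_1 = -1, a_2 = -4, a_3 = -1/6, a_4 = 55/24, a_5 = 31/60.

a_(n+2) = [(n+1) a_(n+1) - 7 a_n] / ((n+1)(n+2)); check: a_0 = 1, a_1 = -1, a_2 = -4, a_3 = -1/6, a_4 = 55/24, a_5 = 31/60


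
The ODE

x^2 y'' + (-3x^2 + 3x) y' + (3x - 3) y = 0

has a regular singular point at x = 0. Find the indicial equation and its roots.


Divide by x^2 to reach normal form y'' + P_1(x) y' + P_2(x) y = 0 with P_1(x) = -3 + 3/x and P_2(x) = 3/x - 3/x^2.
x = 0 is a singular point because the y'-coefficient -3 + 3/x has a pole at x = 0 and the y-coefficient 3/x - 3/x^2 has a pole at x = 0.
It is a regular singular point because x P_1(x) = p(x) = 3 - 3x and x^2 P_2(x) = q(x) = 3x - 3 are polynomials, hence analytic at x = 0.
p(0) = 3,  q(0) = -3.
Indicial equation: r(r-1) + p(0) r + q(0) = 0, i.e. r^2 + (p(0) - 1) r + q(0) = 0, i.e. r^2 + 2 r - 3 = 0.
Discriminant: (2)^2 - 4(-3) = 16, so r = (-2 ± 4)/2.
Solving: r_1 = 1, r_2 = -3.

indicial: r^2 + 2 r - 3 = 0; roots r_1 = 1, r_2 = -3


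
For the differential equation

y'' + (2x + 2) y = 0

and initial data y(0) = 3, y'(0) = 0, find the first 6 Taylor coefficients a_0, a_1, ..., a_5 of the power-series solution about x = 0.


Ansatz: y(x) = sum_{n>=0} a_n x^n, so y'(x) = sum_{n>=1} n a_n x^(n-1) and y''(x) = sum_{n>=2} n(n-1) a_n x^(n-2).
Substitute into P(x) y'' + Q(x) y' + R(x) y = 0 with P(x) = 1, Q(x) = 0, R(x) = 2x + 2, and match powers of x.
Initial conditions: a_0 = 3, a_1 = 0.
Setting the coefficient of each power of x to zero and solving order by order (substituting the coefficients already found):
  x^0: 2 a_2 + 2 a_0 = 0  ->  2 a_2 = -2 a_0 = -6  ->  a_2 = -3
  x^1: 6 a_3 + 2 a_1 + 2 a_0 = 0  ->  6 a_3 = -2 a_1 - 2 a_0 = -6  ->  a_3 = -1
  x^2: 12 a_4 + 2 a_2 + 2 a_1 = 0  ->  12 a_4 = -2 a_2 - 2 a_1 = 6  ->  a_4 = 1/2
  x^3: 20 a_5 + 2 a_3 + 2 a_2 = 0  ->  20 a_5 = -2 a_3 - 2 a_2 = 8  ->  a_5 = 2/5
Truncated series: y(x) = 3 - 3 x^2 - x^3 + (1/2) x^4 + (2/5) x^5 + O(x^6).

a_0 = 3; a_1 = 0; a_2 = -3; a_3 = -1; a_4 = 1/2; a_5 = 2/5


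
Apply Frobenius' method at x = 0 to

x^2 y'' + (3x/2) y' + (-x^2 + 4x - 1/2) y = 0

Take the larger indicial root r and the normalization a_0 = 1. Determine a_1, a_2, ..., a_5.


Write in Frobenius form y'' + (p(x)/x) y' + (q(x)/x^2) y = 0:
  p(x) = 3/2,  q(x) = -x^2 + 4x - 1/2.
Indicial equation: r(r-1) + (3/2) r + (-1/2) = 0 -> roots r_1 = 1/2, r_2 = -1.
Take r = r_1 = 1/2. Let y(x) = x^r sum_{n>=0} a_n x^n with a_0 = 1.
Substitute y = x^r sum a_n x^n and match x^{r+n}. The recurrence is
  D(n) a_n + 4 a_{n-1} - 1 a_{n-2} = 0,  where D(n) = (r+n)(r+n-1) + (3/2)(r+n) + (-1/2).
  a_n = [-4 a_{n-1} + 1 a_{n-2}] / D(n).
Since the indicial polynomial factors as (r - r_1)(r - r_2), D(n) = (r_1 + n - r_1)(r_1 + n - r_2) = n(n + 3/2).
Evaluating step by step (a_0 = 1):
  n = 1: D(1) = 1(1 + 3/2) = 5/2; numerator = -4(1) = -4; a_1 = (-4)/(5/2) = -8/5
  n = 2: D(2) = 2(2 + 3/2) = 7; numerator = -4(-8/5) + 1(1) = 37/5; a_2 = (37/5)/(7) = 37/35
  n = 3: D(3) = 3(3 + 3/2) = 27/2; numerator = -4(37/35) + 1(-8/5) = -204/35; a_3 = (-204/35)/(27/2) = -136/315
  n = 4: D(4) = 4(4 + 3/2) = 22; numerator = -4(-136/315) + 1(37/35) = 877/315; a_4 = (877/315)/(22) = 877/6930
  n = 5: D(5) = 5(5 + 3/2) = 65/2; numerator = -4(877/6930) + 1(-136/315) = -650/693; a_5 = (-650/693)/(65/2) = -20/693

r = 1/2; a_0 = 1; a_1 = -8/5; a_2 = 37/35; a_3 = -136/315; a_4 = 877/6930; a_5 = -20/693


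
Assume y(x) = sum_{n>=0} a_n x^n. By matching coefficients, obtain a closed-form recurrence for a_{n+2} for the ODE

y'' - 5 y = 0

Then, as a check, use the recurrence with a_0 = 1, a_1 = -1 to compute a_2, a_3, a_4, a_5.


Substitute y = sum_n a_n x^n into y'' + (const) y = 0.
y''(x) = sum_{n>=0} (n+2)(n+1) a_{n+2} x^n.
The ODE becomes sum_n [(n+2)(n+1) a_{n+2} - 5 a_n] x^n = 0.
Setting each coefficient to zero gives the recurrence:
  (n+2)(n+1) a_{n+2} - 5 a_n = 0,
  a_{n+2} = 5 / ((n+1)(n+2)) a_n.

Check with a_0 = 1, a_1 = -1 (apply the recurrence for n = 0, 1, 2, 3): a_0 = 1, a_1 = -1, a_2 = 5/2, a_3 = -5/6, a_4 = 25/24, a_5 = -5/24.

a_{n+2} = 5/((n+1)(n+2)) * a_n; check: a_0 = 1, a_1 = -1, a_2 = 5/2, a_3 = -5/6, a_4 = 25/24, a_5 = -5/24


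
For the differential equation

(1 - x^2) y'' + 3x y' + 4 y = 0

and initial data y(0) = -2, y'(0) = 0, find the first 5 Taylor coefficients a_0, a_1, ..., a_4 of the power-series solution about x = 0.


Ansatz: y(x) = sum_{n>=0} a_n x^n, so y'(x) = sum_{n>=1} n a_n x^(n-1) and y''(x) = sum_{n>=2} n(n-1) a_n x^(n-2).
Substitute into P(x) y'' + Q(x) y' + R(x) y = 0 with P(x) = 1 - x^2, Q(x) = 3x, R(x) = 4, and match powers of x.
Initial conditions: a_0 = -2, a_1 = 0.
Setting the coefficient of each power of x to zero and solving order by order (substituting the coefficients already found):
  x^0: 2 a_2 + 4 a_0 = 0  ->  2 a_2 = -4 a_0 = 8  ->  a_2 = 4
  x^1: 6 a_3 + 7 a_1 = 0  ->  6 a_3 = -7 a_1 = 0  ->  a_3 = 0
  x^2: 12 a_4 + 8 a_2 = 0  ->  12 a_4 = -8 a_2 = -32  ->  a_4 = -8/3
Truncated series: y(x) = -2 + 4 x^2 - (8/3) x^4 + O(x^5).

a_0 = -2; a_1 = 0; a_2 = 4; a_3 = 0; a_4 = -8/3


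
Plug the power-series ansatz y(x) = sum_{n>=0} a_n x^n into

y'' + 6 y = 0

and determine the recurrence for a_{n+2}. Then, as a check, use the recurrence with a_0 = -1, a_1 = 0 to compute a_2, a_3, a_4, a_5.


Substitute y = sum_n a_n x^n into y'' + (const) y = 0.
y''(x) = sum_{n>=0} (n+2)(n+1) a_{n+2} x^n.
The ODE becomes sum_n [(n+2)(n+1) a_{n+2} + 6 a_n] x^n = 0.
Setting each coefficient to zero gives the recurrence:
  (n+2)(n+1) a_{n+2} + 6 a_n = 0,
  a_{n+2} = -6 / ((n+1)(n+2)) a_n.

Check with a_0 = -1, a_1 = 0 (apply the recurrence for n = 0, 1, 2, 3): a_0 = -1, a_1 = 0, a_2 = 3, a_3 = 0, a_4 = -3/2, a_5 = 0.

a_{n+2} = -6/((n+1)(n+2)) * a_n; check: a_0 = -1, a_1 = 0, a_2 = 3, a_3 = 0, a_4 = -3/2, a_5 = 0


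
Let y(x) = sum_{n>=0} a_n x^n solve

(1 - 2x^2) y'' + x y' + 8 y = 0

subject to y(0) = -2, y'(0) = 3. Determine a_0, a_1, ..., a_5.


Ansatz: y(x) = sum_{n>=0} a_n x^n, so y'(x) = sum_{n>=1} n a_n x^(n-1) and y''(x) = sum_{n>=2} n(n-1) a_n x^(n-2).
Substitute into P(x) y'' + Q(x) y' + R(x) y = 0 with P(x) = 1 - 2x^2, Q(x) = x, R(x) = 8, and match powers of x.
Initial conditions: a_0 = -2, a_1 = 3.
Setting the coefficient of each power of x to zero and solving order by order (substituting the coefficients already found):
  x^0: 2 a_2 + 8 a_0 = 0  ->  2 a_2 = -8 a_0 = 16  ->  a_2 = 8
  x^1: 6 a_3 + 9 a_1 = 0  ->  6 a_3 = -9 a_1 = -27  ->  a_3 = -9/2
  x^2: 12 a_4 + 6 a_2 = 0  ->  12 a_4 = -6 a_2 = -48  ->  a_4 = -4
  x^3: 20 a_5 - a_3 = 0  ->  20 a_5 = a_3 = -9/2  ->  a_5 = -9/40
Truncated series: y(x) = -2 + 3 x + 8 x^2 - (9/2) x^3 - 4 x^4 - (9/40) x^5 + O(x^6).

a_0 = -2; a_1 = 3; a_2 = 8; a_3 = -9/2; a_4 = -4; a_5 = -9/40


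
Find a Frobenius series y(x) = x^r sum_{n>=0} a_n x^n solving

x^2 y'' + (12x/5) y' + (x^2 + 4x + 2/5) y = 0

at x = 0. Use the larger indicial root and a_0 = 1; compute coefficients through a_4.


Write in Frobenius form y'' + (p(x)/x) y' + (q(x)/x^2) y = 0:
  p(x) = 12/5,  q(x) = x^2 + 4x + 2/5.
Indicial equation: r(r-1) + (12/5) r + (2/5) = 0 -> roots r_1 = -2/5, r_2 = -1.
Take r = r_1 = -2/5. Let y(x) = x^r sum_{n>=0} a_n x^n with a_0 = 1.
Substitute y = x^r sum a_n x^n and match x^{r+n}. The recurrence is
  D(n) a_n + 4 a_{n-1} + 1 a_{n-2} = 0,  where D(n) = (r+n)(r+n-1) + (12/5)(r+n) + (2/5).
  a_n = [-4 a_{n-1} - 1 a_{n-2}] / D(n).
Since the indicial polynomial factors as (r - r_1)(r - r_2), D(n) = (r_1 + n - r_1)(r_1 + n - r_2) = n(n + 3/5).
Evaluating step by step (a_0 = 1):
  n = 1: D(1) = 1(1 + 3/5) = 8/5; numerator = -4(1) = -4; a_1 = (-4)/(8/5) = -5/2
  n = 2: D(2) = 2(2 + 3/5) = 26/5; numerator = -4(-5/2) - 1(1) = 9; a_2 = (9)/(26/5) = 45/26
  n = 3: D(3) = 3(3 + 3/5) = 54/5; numerator = -4(45/26) - 1(-5/2) = -115/26; a_3 = (-115/26)/(54/5) = -575/1404
  n = 4: D(4) = 4(4 + 3/5) = 92/5; numerator = -4(-575/1404) - 1(45/26) = -5/54; a_4 = (-5/54)/(92/5) = -25/4968

r = -2/5; a_0 = 1; a_1 = -5/2; a_2 = 45/26; a_3 = -575/1404; a_4 = -25/4968


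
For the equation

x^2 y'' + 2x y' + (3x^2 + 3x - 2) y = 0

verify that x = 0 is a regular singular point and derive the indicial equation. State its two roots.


Divide by x^2 to reach normal form y'' + P_1(x) y' + P_2(x) y = 0 with P_1(x) = 2/x and P_2(x) = 3 + 3/x - 2/x^2.
x = 0 is a singular point because the y'-coefficient 2/x has a pole at x = 0 and the y-coefficient 3 + 3/x - 2/x^2 has a pole at x = 0.
It is a regular singular point because x P_1(x) = p(x) = 2 and x^2 P_2(x) = q(x) = 3x^2 + 3x - 2 are polynomials, hence analytic at x = 0.
p(0) = 2,  q(0) = -2.
Indicial equation: r(r-1) + p(0) r + q(0) = 0, i.e. r^2 + (p(0) - 1) r + q(0) = 0, i.e. r^2 + 1 r - 2 = 0.
Discriminant: (1)^2 - 4(-2) = 9, so r = (-1 ± 3)/2.
Solving: r_1 = 1, r_2 = -2.

indicial: r^2 + 1 r - 2 = 0; roots r_1 = 1, r_2 = -2


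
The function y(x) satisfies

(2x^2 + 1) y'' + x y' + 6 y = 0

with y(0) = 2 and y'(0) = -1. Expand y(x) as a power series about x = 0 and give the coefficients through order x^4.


Ansatz: y(x) = sum_{n>=0} a_n x^n, so y'(x) = sum_{n>=1} n a_n x^(n-1) and y''(x) = sum_{n>=2} n(n-1) a_n x^(n-2).
Substitute into P(x) y'' + Q(x) y' + R(x) y = 0 with P(x) = 2x^2 + 1, Q(x) = x, R(x) = 6, and match powers of x.
Initial conditions: a_0 = 2, a_1 = -1.
Setting the coefficient of each power of x to zero and solving order by order (substituting the coefficients already found):
  x^0: 2 a_2 + 6 a_0 = 0  ->  2 a_2 = -6 a_0 = -12  ->  a_2 = -6
  x^1: 6 a_3 + 7 a_1 = 0  ->  6 a_3 = -7 a_1 = 7  ->  a_3 = 7/6
  x^2: 12 a_4 + 12 a_2 = 0  ->  12 a_4 = -12 a_2 = 72  ->  a_4 = 6
Truncated series: y(x) = 2 - x - 6 x^2 + (7/6) x^3 + 6 x^4 + O(x^5).

a_0 = 2; a_1 = -1; a_2 = -6; a_3 = 7/6; a_4 = 6


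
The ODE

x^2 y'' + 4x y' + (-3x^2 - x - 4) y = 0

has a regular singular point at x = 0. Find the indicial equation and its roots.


Divide by x^2 to reach normal form y'' + P_1(x) y' + P_2(x) y = 0 with P_1(x) = 4/x and P_2(x) = -3 - 1/x - 4/x^2.
x = 0 is a singular point because the y'-coefficient 4/x has a pole at x = 0 and the y-coefficient -3 - 1/x - 4/x^2 has a pole at x = 0.
It is a regular singular point because x P_1(x) = p(x) = 4 and x^2 P_2(x) = q(x) = -3x^2 - x - 4 are polynomials, hence analytic at x = 0.
p(0) = 4,  q(0) = -4.
Indicial equation: r(r-1) + p(0) r + q(0) = 0, i.e. r^2 + (p(0) - 1) r + q(0) = 0, i.e. r^2 + 3 r - 4 = 0.
Discriminant: (3)^2 - 4(-4) = 25, so r = (-3 ± 5)/2.
Solving: r_1 = 1, r_2 = -4.

indicial: r^2 + 3 r - 4 = 0; roots r_1 = 1, r_2 = -4


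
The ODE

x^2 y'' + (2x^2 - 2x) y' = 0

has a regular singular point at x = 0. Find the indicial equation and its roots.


Divide by x^2 to reach normal form y'' + P_1(x) y' + P_2(x) y = 0 with P_1(x) = 2 - 2/x and P_2(x) = 0.
x = 0 is a singular point because the y'-coefficient 2 - 2/x has a pole at x = 0.
It is a regular singular point because x P_1(x) = p(x) = 2x - 2 and x^2 P_2(x) = q(x) = 0 are polynomials, hence analytic at x = 0.
p(0) = -2,  q(0) = 0.
Indicial equation: r(r-1) + p(0) r + q(0) = 0, i.e. r^2 + (p(0) - 1) r + q(0) = 0, i.e. r^2 - 3 r = 0.
Discriminant: (-3)^2 - 4(0) = 9, so r = (3 ± 3)/2.
Solving: r_1 = 3, r_2 = 0.

indicial: r^2 - 3 r = 0; roots r_1 = 3, r_2 = 0


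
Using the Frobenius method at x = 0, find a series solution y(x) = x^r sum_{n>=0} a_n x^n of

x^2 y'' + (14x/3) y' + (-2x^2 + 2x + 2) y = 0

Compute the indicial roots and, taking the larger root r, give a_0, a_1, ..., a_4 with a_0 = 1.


Write in Frobenius form y'' + (p(x)/x) y' + (q(x)/x^2) y = 0:
  p(x) = 14/3,  q(x) = -2x^2 + 2x + 2.
Indicial equation: r(r-1) + (14/3) r + (2) = 0 -> roots r_1 = -2/3, r_2 = -3.
Take r = r_1 = -2/3. Let y(x) = x^r sum_{n>=0} a_n x^n with a_0 = 1.
Substitute y = x^r sum a_n x^n and match x^{r+n}. The recurrence is
  D(n) a_n + 2 a_{n-1} - 2 a_{n-2} = 0,  where D(n) = (r+n)(r+n-1) + (14/3)(r+n) + (2).
  a_n = [-2 a_{n-1} + 2 a_{n-2}] / D(n).
Since the indicial polynomial factors as (r - r_1)(r - r_2), D(n) = (r_1 + n - r_1)(r_1 + n - r_2) = n(n + 7/3).
Evaluating step by step (a_0 = 1):
  n = 1: D(1) = 1(1 + 7/3) = 10/3; numerator = -2(1) = -2; a_1 = (-2)/(10/3) = -3/5
  n = 2: D(2) = 2(2 + 7/3) = 26/3; numerator = -2(-3/5) + 2(1) = 16/5; a_2 = (16/5)/(26/3) = 24/65
  n = 3: D(3) = 3(3 + 7/3) = 16; numerator = -2(24/65) + 2(-3/5) = -126/65; a_3 = (-126/65)/(16) = -63/520
  n = 4: D(4) = 4(4 + 7/3) = 76/3; numerator = -2(-63/520) + 2(24/65) = 51/52; a_4 = (51/52)/(76/3) = 153/3952

r = -2/3; a_0 = 1; a_1 = -3/5; a_2 = 24/65; a_3 = -63/520; a_4 = 153/3952


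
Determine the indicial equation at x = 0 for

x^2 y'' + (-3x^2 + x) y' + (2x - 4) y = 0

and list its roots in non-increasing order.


Divide by x^2 to reach normal form y'' + P_1(x) y' + P_2(x) y = 0 with P_1(x) = -3 + 1/x and P_2(x) = 2/x - 4/x^2.
x = 0 is a singular point because the y'-coefficient -3 + 1/x has a pole at x = 0 and the y-coefficient 2/x - 4/x^2 has a pole at x = 0.
It is a regular singular point because x P_1(x) = p(x) = 1 - 3x and x^2 P_2(x) = q(x) = 2x - 4 are polynomials, hence analytic at x = 0.
p(0) = 1,  q(0) = -4.
Indicial equation: r(r-1) + p(0) r + q(0) = 0, i.e. r^2 + (p(0) - 1) r + q(0) = 0, i.e. r^2 - 4 = 0.
Discriminant: (0)^2 - 4(-4) = 16, so r = (0 ± 4)/2.
Solving: r_1 = 2, r_2 = -2.

indicial: r^2 - 4 = 0; roots r_1 = 2, r_2 = -2


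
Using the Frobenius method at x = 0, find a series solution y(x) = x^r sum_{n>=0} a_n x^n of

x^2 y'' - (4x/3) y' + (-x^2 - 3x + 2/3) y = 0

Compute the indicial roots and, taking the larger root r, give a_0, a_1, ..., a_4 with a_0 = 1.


Write in Frobenius form y'' + (p(x)/x) y' + (q(x)/x^2) y = 0:
  p(x) = -4/3,  q(x) = -x^2 - 3x + 2/3.
Indicial equation: r(r-1) + (-4/3) r + (2/3) = 0 -> roots r_1 = 2, r_2 = 1/3.
Take r = r_1 = 2. Let y(x) = x^r sum_{n>=0} a_n x^n with a_0 = 1.
Substitute y = x^r sum a_n x^n and match x^{r+n}. The recurrence is
  D(n) a_n - 3 a_{n-1} - 1 a_{n-2} = 0,  where D(n) = (r+n)(r+n-1) + (-4/3)(r+n) + (2/3).
  a_n = [3 a_{n-1} + 1 a_{n-2}] / D(n).
Since the indicial polynomial factors as (r - r_1)(r - r_2), D(n) = (r_1 + n - r_1)(r_1 + n - r_2) = n(n + 5/3).
Evaluating step by step (a_0 = 1):
  n = 1: D(1) = 1(1 + 5/3) = 8/3; numerator = 3(1) = 3; a_1 = (3)/(8/3) = 9/8
  n = 2: D(2) = 2(2 + 5/3) = 22/3; numerator = 3(9/8) + 1(1) = 35/8; a_2 = (35/8)/(22/3) = 105/176
  n = 3: D(3) = 3(3 + 5/3) = 14; numerator = 3(105/176) + 1(9/8) = 513/176; a_3 = (513/176)/(14) = 513/2464
  n = 4: D(4) = 4(4 + 5/3) = 68/3; numerator = 3(513/2464) + 1(105/176) = 3009/2464; a_4 = (3009/2464)/(68/3) = 531/9856

r = 2; a_0 = 1; a_1 = 9/8; a_2 = 105/176; a_3 = 513/2464; a_4 = 531/9856


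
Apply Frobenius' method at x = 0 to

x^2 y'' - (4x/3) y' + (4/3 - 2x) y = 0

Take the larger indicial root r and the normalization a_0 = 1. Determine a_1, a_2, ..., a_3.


Write in Frobenius form y'' + (p(x)/x) y' + (q(x)/x^2) y = 0:
  p(x) = -4/3,  q(x) = 4/3 - 2x.
Indicial equation: r(r-1) + (-4/3) r + (4/3) = 0 -> roots r_1 = 4/3, r_2 = 1.
Take r = r_1 = 4/3. Let y(x) = x^r sum_{n>=0} a_n x^n with a_0 = 1.
Substitute y = x^r sum a_n x^n and match x^{r+n}. The recurrence is
  D(n) a_n - 2 a_{n-1} = 0,  where D(n) = (r+n)(r+n-1) + (-4/3)(r+n) + (4/3).
  a_n = 2 / D(n) * a_{n-1}.
Since the indicial polynomial factors as (r - r_1)(r - r_2), D(n) = (r_1 + n - r_1)(r_1 + n - r_2) = n(n + 1/3).
Evaluating step by step (a_0 = 1):
  n = 1: D(1) = 1(1 + 1/3) = 4/3; numerator = 2(1) = 2; a_1 = (2)/(4/3) = 3/2
  n = 2: D(2) = 2(2 + 1/3) = 14/3; numerator = 2(3/2) = 3; a_2 = (3)/(14/3) = 9/14
  n = 3: D(3) = 3(3 + 1/3) = 10; numerator = 2(9/14) = 9/7; a_3 = (9/7)/(10) = 9/70

r = 4/3; a_0 = 1; a_1 = 3/2; a_2 = 9/14; a_3 = 9/70


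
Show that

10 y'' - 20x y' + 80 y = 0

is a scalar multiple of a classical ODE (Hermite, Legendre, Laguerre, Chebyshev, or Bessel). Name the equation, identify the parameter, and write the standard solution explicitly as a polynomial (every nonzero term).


All three coefficients share the factor 10; dividing through by 10 gives  y'' - 2x y' + 8 y = 0.
This matches the Hermite equation y'' - 2x y' + 2n y = 0 with 2n = 8, so n = 4; the polynomial solution is H_4(x).
With y = sum_k a_k x^k, matching x^k gives (k+2)(k+1) a_{k+2} = 2(k - n) a_k = 2(k - 4) a_k. The right side vanishes at k = 4, so the series with the parity of 4 terminates at degree 4.
Standard normalization: leading coefficient of H_n is 2^n, so a_4 = 2^4 = 16. Work downward with a_k = (k+1)(k+2) a_{k+2} / (2(k - n)):
  a_2 = (3)(4)(16) / (2(2 - 4)) = 192/(-4) = -48
  a_0 = (1)(2)(-48) / (2(0 - 4)) = -96/(-8) = 12
Hence H_4(x) = 16 x^4 - 48 x^2 + 12.

H_4(x); series = 16 x^4 - 48 x^2 + 12


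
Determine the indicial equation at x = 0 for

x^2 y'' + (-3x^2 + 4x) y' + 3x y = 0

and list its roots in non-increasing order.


Divide by x^2 to reach normal form y'' + P_1(x) y' + P_2(x) y = 0 with P_1(x) = -3 + 4/x and P_2(x) = 3/x.
x = 0 is a singular point because the y'-coefficient -3 + 4/x has a pole at x = 0 and the y-coefficient 3/x has a pole at x = 0.
It is a regular singular point because x P_1(x) = p(x) = 4 - 3x and x^2 P_2(x) = q(x) = 3x are polynomials, hence analytic at x = 0.
p(0) = 4,  q(0) = 0.
Indicial equation: r(r-1) + p(0) r + q(0) = 0, i.e. r^2 + (p(0) - 1) r + q(0) = 0, i.e. r^2 + 3 r = 0.
Discriminant: (3)^2 - 4(0) = 9, so r = (-3 ± 3)/2.
Solving: r_1 = 0, r_2 = -3.

indicial: r^2 + 3 r = 0; roots r_1 = 0, r_2 = -3


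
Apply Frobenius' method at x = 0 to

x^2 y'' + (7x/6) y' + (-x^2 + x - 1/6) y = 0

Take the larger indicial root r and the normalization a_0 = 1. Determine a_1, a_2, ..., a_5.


Write in Frobenius form y'' + (p(x)/x) y' + (q(x)/x^2) y = 0:
  p(x) = 7/6,  q(x) = -x^2 + x - 1/6.
Indicial equation: r(r-1) + (7/6) r + (-1/6) = 0 -> roots r_1 = 1/3, r_2 = -1/2.
Take r = r_1 = 1/3. Let y(x) = x^r sum_{n>=0} a_n x^n with a_0 = 1.
Substitute y = x^r sum a_n x^n and match x^{r+n}. The recurrence is
  D(n) a_n + 1 a_{n-1} - 1 a_{n-2} = 0,  where D(n) = (r+n)(r+n-1) + (7/6)(r+n) + (-1/6).
  a_n = [-1 a_{n-1} + 1 a_{n-2}] / D(n).
Since the indicial polynomial factors as (r - r_1)(r - r_2), D(n) = (r_1 + n - r_1)(r_1 + n - r_2) = n(n + 5/6).
Evaluating step by step (a_0 = 1):
  n = 1: D(1) = 1(1 + 5/6) = 11/6; numerator = -1(1) = -1; a_1 = (-1)/(11/6) = -6/11
  n = 2: D(2) = 2(2 + 5/6) = 17/3; numerator = -1(-6/11) + 1(1) = 17/11; a_2 = (17/11)/(17/3) = 3/11
  n = 3: D(3) = 3(3 + 5/6) = 23/2; numerator = -1(3/11) + 1(-6/11) = -9/11; a_3 = (-9/11)/(23/2) = -18/253
  n = 4: D(4) = 4(4 + 5/6) = 58/3; numerator = -1(-18/253) + 1(3/11) = 87/253; a_4 = (87/253)/(58/3) = 9/506
  n = 5: D(5) = 5(5 + 5/6) = 175/6; numerator = -1(9/506) + 1(-18/253) = -45/506; a_5 = (-45/506)/(175/6) = -27/8855

r = 1/3; a_0 = 1; a_1 = -6/11; a_2 = 3/11; a_3 = -18/253; a_4 = 9/506; a_5 = -27/8855


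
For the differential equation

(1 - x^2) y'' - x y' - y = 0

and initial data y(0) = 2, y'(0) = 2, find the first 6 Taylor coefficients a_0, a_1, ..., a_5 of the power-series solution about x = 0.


Ansatz: y(x) = sum_{n>=0} a_n x^n, so y'(x) = sum_{n>=1} n a_n x^(n-1) and y''(x) = sum_{n>=2} n(n-1) a_n x^(n-2).
Substitute into P(x) y'' + Q(x) y' + R(x) y = 0 with P(x) = 1 - x^2, Q(x) = -x, R(x) = -1, and match powers of x.
Initial conditions: a_0 = 2, a_1 = 2.
Setting the coefficient of each power of x to zero and solving order by order (substituting the coefficients already found):
  x^0: 2 a_2 - a_0 = 0  ->  2 a_2 = a_0 = 2  ->  a_2 = 1
  x^1: 6 a_3 - 2 a_1 = 0  ->  6 a_3 = 2 a_1 = 4  ->  a_3 = 2/3
  x^2: 12 a_4 - 5 a_2 = 0  ->  12 a_4 = 5 a_2 = 5  ->  a_4 = 5/12
  x^3: 20 a_5 - 10 a_3 = 0  ->  20 a_5 = 10 a_3 = 20/3  ->  a_5 = 1/3
Truncated series: y(x) = 2 + 2 x + x^2 + (2/3) x^3 + (5/12) x^4 + (1/3) x^5 + O(x^6).

a_0 = 2; a_1 = 2; a_2 = 1; a_3 = 2/3; a_4 = 5/12; a_5 = 1/3


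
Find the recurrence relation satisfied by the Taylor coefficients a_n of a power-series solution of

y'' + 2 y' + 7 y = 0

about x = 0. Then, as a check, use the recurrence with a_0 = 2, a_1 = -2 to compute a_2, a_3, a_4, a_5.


Substitute y = sum_n a_n x^n.
y''(x) has coefficient (n+2)(n+1) a_{n+2} at x^n;
2 y'(x) has coefficient 2 (n+1) a_{n+1} at x^n;
7 y(x) has coefficient 7 a_n at x^n.
Matching x^n: (n+2)(n+1) a_{n+2} + 2 (n+1) a_{n+1} + 7 a_n = 0.
Thus a_{n+2} = [-2 (n+1) a_{n+1} - 7 a_n] / ((n+1)(n+2)).

Check with a_0 = 2, a_1 = -2 (apply the recurrence for n = 0, 1, 2, 3): a_0 = 2, a_1 = -2, a_2 = -5, a_3 = 17/3, a_4 = 1/12, a_5 = -121/60.

a_(n+2) = [-2 (n+1) a_(n+1) - 7 a_n] / ((n+1)(n+2)); check: a_0 = 2, a_1 = -2, a_2 = -5, a_3 = 17/3, a_4 = 1/12, a_5 = -121/60


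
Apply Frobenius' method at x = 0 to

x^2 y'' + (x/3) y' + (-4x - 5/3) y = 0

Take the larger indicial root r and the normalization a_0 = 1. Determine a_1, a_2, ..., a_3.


Write in Frobenius form y'' + (p(x)/x) y' + (q(x)/x^2) y = 0:
  p(x) = 1/3,  q(x) = -4x - 5/3.
Indicial equation: r(r-1) + (1/3) r + (-5/3) = 0 -> roots r_1 = 5/3, r_2 = -1.
Take r = r_1 = 5/3. Let y(x) = x^r sum_{n>=0} a_n x^n with a_0 = 1.
Substitute y = x^r sum a_n x^n and match x^{r+n}. The recurrence is
  D(n) a_n - 4 a_{n-1} = 0,  where D(n) = (r+n)(r+n-1) + (1/3)(r+n) + (-5/3).
  a_n = 4 / D(n) * a_{n-1}.
Since the indicial polynomial factors as (r - r_1)(r - r_2), D(n) = (r_1 + n - r_1)(r_1 + n - r_2) = n(n + 8/3).
Evaluating step by step (a_0 = 1):
  n = 1: D(1) = 1(1 + 8/3) = 11/3; numerator = 4(1) = 4; a_1 = (4)/(11/3) = 12/11
  n = 2: D(2) = 2(2 + 8/3) = 28/3; numerator = 4(12/11) = 48/11; a_2 = (48/11)/(28/3) = 36/77
  n = 3: D(3) = 3(3 + 8/3) = 17; numerator = 4(36/77) = 144/77; a_3 = (144/77)/(17) = 144/1309

r = 5/3; a_0 = 1; a_1 = 12/11; a_2 = 36/77; a_3 = 144/1309


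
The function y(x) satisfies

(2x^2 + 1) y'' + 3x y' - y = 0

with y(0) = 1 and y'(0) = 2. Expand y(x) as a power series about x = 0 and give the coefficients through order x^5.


Ansatz: y(x) = sum_{n>=0} a_n x^n, so y'(x) = sum_{n>=1} n a_n x^(n-1) and y''(x) = sum_{n>=2} n(n-1) a_n x^(n-2).
Substitute into P(x) y'' + Q(x) y' + R(x) y = 0 with P(x) = 2x^2 + 1, Q(x) = 3x, R(x) = -1, and match powers of x.
Initial conditions: a_0 = 1, a_1 = 2.
Setting the coefficient of each power of x to zero and solving order by order (substituting the coefficients already found):
  x^0: 2 a_2 - a_0 = 0  ->  2 a_2 = a_0 = 1  ->  a_2 = 1/2
  x^1: 6 a_3 + 2 a_1 = 0  ->  6 a_3 = -2 a_1 = -4  ->  a_3 = -2/3
  x^2: 12 a_4 + 9 a_2 = 0  ->  12 a_4 = -9 a_2 = -9/2  ->  a_4 = -3/8
  x^3: 20 a_5 + 20 a_3 = 0  ->  20 a_5 = -20 a_3 = 40/3  ->  a_5 = 2/3
Truncated series: y(x) = 1 + 2 x + (1/2) x^2 - (2/3) x^3 - (3/8) x^4 + (2/3) x^5 + O(x^6).

a_0 = 1; a_1 = 2; a_2 = 1/2; a_3 = -2/3; a_4 = -3/8; a_5 = 2/3


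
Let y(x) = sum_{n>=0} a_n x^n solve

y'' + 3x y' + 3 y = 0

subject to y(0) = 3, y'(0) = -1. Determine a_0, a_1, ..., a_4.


Ansatz: y(x) = sum_{n>=0} a_n x^n, so y'(x) = sum_{n>=1} n a_n x^(n-1) and y''(x) = sum_{n>=2} n(n-1) a_n x^(n-2).
Substitute into P(x) y'' + Q(x) y' + R(x) y = 0 with P(x) = 1, Q(x) = 3x, R(x) = 3, and match powers of x.
Initial conditions: a_0 = 3, a_1 = -1.
Setting the coefficient of each power of x to zero and solving order by order (substituting the coefficients already found):
  x^0: 2 a_2 + 3 a_0 = 0  ->  2 a_2 = -3 a_0 = -9  ->  a_2 = -9/2
  x^1: 6 a_3 + 6 a_1 = 0  ->  6 a_3 = -6 a_1 = 6  ->  a_3 = 1
  x^2: 12 a_4 + 9 a_2 = 0  ->  12 a_4 = -9 a_2 = 81/2  ->  a_4 = 27/8
Truncated series: y(x) = 3 - x - (9/2) x^2 + x^3 + (27/8) x^4 + O(x^5).

a_0 = 3; a_1 = -1; a_2 = -9/2; a_3 = 1; a_4 = 27/8


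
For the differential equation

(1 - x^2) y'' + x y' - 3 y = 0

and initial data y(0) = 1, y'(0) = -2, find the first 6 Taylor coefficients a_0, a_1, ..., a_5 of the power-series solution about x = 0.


Ansatz: y(x) = sum_{n>=0} a_n x^n, so y'(x) = sum_{n>=1} n a_n x^(n-1) and y''(x) = sum_{n>=2} n(n-1) a_n x^(n-2).
Substitute into P(x) y'' + Q(x) y' + R(x) y = 0 with P(x) = 1 - x^2, Q(x) = x, R(x) = -3, and match powers of x.
Initial conditions: a_0 = 1, a_1 = -2.
Setting the coefficient of each power of x to zero and solving order by order (substituting the coefficients already found):
  x^0: 2 a_2 - 3 a_0 = 0  ->  2 a_2 = 3 a_0 = 3  ->  a_2 = 3/2
  x^1: 6 a_3 - 2 a_1 = 0  ->  6 a_3 = 2 a_1 = -4  ->  a_3 = -2/3
  x^2: 12 a_4 - 3 a_2 = 0  ->  12 a_4 = 3 a_2 = 9/2  ->  a_4 = 3/8
  x^3: 20 a_5 - 6 a_3 = 0  ->  20 a_5 = 6 a_3 = -4  ->  a_5 = -1/5
Truncated series: y(x) = 1 - 2 x + (3/2) x^2 - (2/3) x^3 + (3/8) x^4 - (1/5) x^5 + O(x^6).

a_0 = 1; a_1 = -2; a_2 = 3/2; a_3 = -2/3; a_4 = 3/8; a_5 = -1/5


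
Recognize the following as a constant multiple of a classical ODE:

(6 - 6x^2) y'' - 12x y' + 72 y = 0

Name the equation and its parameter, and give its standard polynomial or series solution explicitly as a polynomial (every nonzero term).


All three coefficients share the factor 6; dividing through by 6 gives  (1 - x^2) y'' - 2x y' + 12 y = 0.
This matches the Legendre equation (1 - x^2) y'' - 2x y' + n(n+1) y = 0 (note the -2x y' term) with n(n+1) = 12, so n = 3; the polynomial solution is P_3(x).
With y = sum_k a_k x^k, matching x^k gives (k+2)(k+1) a_{k+2} = [k(k+1) - n(n+1)] a_k = (k - 3)(k + 4) a_k. The right side vanishes at k = 3, so the series with the parity of 3 terminates at degree 3.
Standard normalization (P_n(1) = 1): leading coefficient (2n)!/(2^n (n!)^2) = 720/(8*36) = 5/2, so a_3 = 5/2. Work downward with a_k = (k+1)(k+2) a_{k+2} / ((k - 3)(k + 4)):
  a_1 = (2)(3)(5/2) / ((1 - 3)(1 + 4)) = 15/(-10) = -3/2
Hence P_3(x) = 5 x^3/2 - 3 x/2.

P_3(x); series = 5 x^3/2 - 3 x/2


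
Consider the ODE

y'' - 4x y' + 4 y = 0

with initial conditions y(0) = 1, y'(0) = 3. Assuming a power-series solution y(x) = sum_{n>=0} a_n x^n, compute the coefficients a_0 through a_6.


Ansatz: y(x) = sum_{n>=0} a_n x^n, so y'(x) = sum_{n>=1} n a_n x^(n-1) and y''(x) = sum_{n>=2} n(n-1) a_n x^(n-2).
Substitute into P(x) y'' + Q(x) y' + R(x) y = 0 with P(x) = 1, Q(x) = -4x, R(x) = 4, and match powers of x.
Initial conditions: a_0 = 1, a_1 = 3.
Setting the coefficient of each power of x to zero and solving order by order (substituting the coefficients already found):
  x^0: 2 a_2 + 4 a_0 = 0  ->  2 a_2 = -4 a_0 = -4  ->  a_2 = -2
  x^1: 6 a_3 = 0  ->  a_3 = 0
  x^2: 12 a_4 - 4 a_2 = 0  ->  12 a_4 = 4 a_2 = -8  ->  a_4 = -2/3
  x^3: 20 a_5 - 8 a_3 = 0  ->  20 a_5 = 8 a_3 = 0  ->  a_5 = 0
  x^4: 30 a_6 - 12 a_4 = 0  ->  30 a_6 = 12 a_4 = -8  ->  a_6 = -4/15
Truncated series: y(x) = 1 + 3 x - 2 x^2 - (2/3) x^4 - (4/15) x^6 + O(x^7).

a_0 = 1; a_1 = 3; a_2 = -2; a_3 = 0; a_4 = -2/3; a_5 = 0; a_6 = -4/15


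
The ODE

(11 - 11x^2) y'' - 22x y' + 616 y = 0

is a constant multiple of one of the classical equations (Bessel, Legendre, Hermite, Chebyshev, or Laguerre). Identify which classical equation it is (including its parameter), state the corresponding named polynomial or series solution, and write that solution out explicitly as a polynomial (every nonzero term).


All three coefficients share the factor 11; dividing through by 11 gives  (1 - x^2) y'' - 2x y' + 56 y = 0.
This matches the Legendre equation (1 - x^2) y'' - 2x y' + n(n+1) y = 0 (note the -2x y' term) with n(n+1) = 56, so n = 7; the polynomial solution is P_7(x).
With y = sum_k a_k x^k, matching x^k gives (k+2)(k+1) a_{k+2} = [k(k+1) - n(n+1)] a_k = (k - 7)(k + 8) a_k. The right side vanishes at k = 7, so the series with the parity of 7 terminates at degree 7.
Standard normalization (P_n(1) = 1): leading coefficient (2n)!/(2^n (n!)^2) = 87178291200/(128*25401600) = 429/16, so a_7 = 429/16. Work downward with a_k = (k+1)(k+2) a_{k+2} / ((k - 7)(k + 8)):
  a_5 = (6)(7)(429/16) / ((5 - 7)(5 + 8)) = (9009/8)/(-26) = -693/16
  a_3 = (4)(5)(-693/16) / ((3 - 7)(3 + 8)) = (-3465/4)/(-44) = 315/16
  a_1 = (2)(3)(315/16) / ((1 - 7)(1 + 8)) = (945/8)/(-54) = -35/16
Hence P_7(x) = 429 x^7/16 - 693 x^5/16 + 315 x^3/16 - 35 x/16.

P_7(x); series = 429 x^7/16 - 693 x^5/16 + 315 x^3/16 - 35 x/16
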